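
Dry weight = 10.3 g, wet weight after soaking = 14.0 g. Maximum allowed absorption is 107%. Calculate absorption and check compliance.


Absorption = 35.9%
Compliant: Yes


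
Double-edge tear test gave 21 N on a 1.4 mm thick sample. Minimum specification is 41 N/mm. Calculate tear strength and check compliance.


Tear strength = 21 / 1.4 = 15.0 N/mm
Required minimum = 41 N/mm
Compliant: No


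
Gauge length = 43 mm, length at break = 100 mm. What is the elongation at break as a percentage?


132.6%

Extension = 100 - 43 = 57 mm
Elongation = 57 / 43 x 100 = 132.6%


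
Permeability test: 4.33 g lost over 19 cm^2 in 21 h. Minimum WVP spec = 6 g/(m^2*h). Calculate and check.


WVP = 108.52 g/(m^2*h)
Meets specification: Yes

WVP = 4.33 / (19 x 21) x 10000 = 108.52 g/(m^2*h)
Minimum: 6 g/(m^2*h)
Meets spec: Yes


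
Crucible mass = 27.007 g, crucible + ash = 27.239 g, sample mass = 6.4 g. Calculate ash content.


Ash mass = 27.239 - 27.007 = 0.232 g
Ash% = 0.232 / 6.4 x 100 = 3.63%


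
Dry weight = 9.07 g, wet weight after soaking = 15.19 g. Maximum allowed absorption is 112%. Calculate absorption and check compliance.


Absorption = 67.5%
Compliant: Yes


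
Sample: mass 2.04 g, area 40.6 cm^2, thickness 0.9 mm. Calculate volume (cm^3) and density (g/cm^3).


Volume = 3.654 cm^3
Density = 0.558 g/cm^3

Thickness in cm = 0.9 / 10 = 0.09 cm
Volume = 40.6 x 0.09 = 3.654 cm^3
Density = 2.04 / 3.654 = 0.558 g/cm^3


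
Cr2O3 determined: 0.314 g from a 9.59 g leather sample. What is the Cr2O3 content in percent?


Cr2O3% = 0.314 / 9.59 x 100
Cr2O3% = 3.27%


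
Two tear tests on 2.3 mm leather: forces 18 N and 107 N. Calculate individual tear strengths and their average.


Tear 1 = 18 / 2.3 = 7.8 N/mm
Tear 2 = 107 / 2.3 = 46.5 N/mm
Average = (7.8 + 46.5) / 2 = 27.2 N/mm


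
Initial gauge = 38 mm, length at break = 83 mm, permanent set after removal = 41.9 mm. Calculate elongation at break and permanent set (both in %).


Elongation at break = (83 - 38) / 38 x 100 = 118.4%
Permanent set = (41.9 - 38) / 38 x 100 = 10.3%


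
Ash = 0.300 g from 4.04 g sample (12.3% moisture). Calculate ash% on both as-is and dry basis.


As-is ash% = 0.300 / 4.04 x 100 = 7.43%
Dry mass = 4.04 x (100 - 12.3) / 100 = 3.54308 g
Dry-basis ash% = 0.300 / 3.54308 x 100 = 8.47%


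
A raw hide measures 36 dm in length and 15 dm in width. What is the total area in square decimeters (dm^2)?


540 dm^2


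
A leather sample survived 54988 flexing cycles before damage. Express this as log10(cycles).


4.74

log10(54988) = 4.74


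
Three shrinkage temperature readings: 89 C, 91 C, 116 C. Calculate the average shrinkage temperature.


98.7 C

Average = (89 + 91 + 116) / 3
Average = 296 / 3 = 98.7 C


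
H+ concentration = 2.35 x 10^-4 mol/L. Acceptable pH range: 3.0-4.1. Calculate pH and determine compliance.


pH = 3.63
Compliant: Yes

pH = -log10(2.35 x 10^-4) = 3.63
Range: 3.0 to 4.1
Compliant: Yes


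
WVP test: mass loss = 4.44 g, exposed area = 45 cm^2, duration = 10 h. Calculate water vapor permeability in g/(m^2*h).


98.67 g/(m^2*h)

WVP = mass_loss / (area x time) x 10000
WVP = 4.44 / (45 x 10) x 10000
WVP = 4.44 / 450 x 10000 = 98.67 g/(m^2*h)


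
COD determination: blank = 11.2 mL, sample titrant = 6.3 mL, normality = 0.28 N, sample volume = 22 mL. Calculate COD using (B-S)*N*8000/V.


498.9 mg/L

COD = (11.2 - 6.3) x 0.28 x 8000 / 22
COD = 4.9 x 0.28 x 8000 / 22
COD = 498.9 mg/L


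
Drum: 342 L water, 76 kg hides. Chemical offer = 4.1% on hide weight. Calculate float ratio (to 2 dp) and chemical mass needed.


Float ratio = 342 / 76 = 4.50
Chemical = 76 x 4.1 / 100 = 3.116 kg


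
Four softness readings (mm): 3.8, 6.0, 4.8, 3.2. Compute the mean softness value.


4.45 mm


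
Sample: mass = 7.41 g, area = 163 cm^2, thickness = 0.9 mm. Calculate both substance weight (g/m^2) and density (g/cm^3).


Substance weight = 454.6 g/m^2
Density = 0.505 g/cm^3

SW = 7.41 / 163 x 10000 = 454.6 g/m^2
Volume = 163 x 0.9 / 10 = 14.67 cm^3
Density = 7.41 / 14.67 = 0.505 g/cm^3


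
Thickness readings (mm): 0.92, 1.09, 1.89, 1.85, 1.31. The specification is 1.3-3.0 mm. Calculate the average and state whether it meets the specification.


Average = 1.41 mm
Within specification: Yes

Sum = 7.06
Average = 7.06 / 5 = 1.41 mm
Specification range: 1.3 to 3.0 mm
Within spec: Yes


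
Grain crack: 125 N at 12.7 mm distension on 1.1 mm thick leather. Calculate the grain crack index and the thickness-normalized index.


Crack index = 125 / 12.7 = 9.8 N/mm
Normalized = 9.8 / 1.1 = 8.9 N/mm per mm


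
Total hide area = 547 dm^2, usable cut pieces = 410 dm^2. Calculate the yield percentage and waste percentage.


Yield = 75.0%
Waste = 25.0%

Yield = 410 / 547 x 100 = 75.0%
Waste = 547 - 410 = 137 dm^2
Waste% = 100 - 75.0 = 25.0%


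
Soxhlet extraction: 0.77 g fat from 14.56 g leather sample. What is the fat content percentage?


Fat content = 0.77 / 14.56 x 100
Fat = 5.3%


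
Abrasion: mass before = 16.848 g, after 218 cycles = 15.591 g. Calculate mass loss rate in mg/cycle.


Mass loss = 16.848 - 15.591 = 1.257 g
Rate = 1.257 / 218 x 1000 = 5.766 mg/cycle


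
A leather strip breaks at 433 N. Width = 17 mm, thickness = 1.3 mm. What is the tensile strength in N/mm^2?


Cross-sectional area = 17 x 1.3 = 22.1 mm^2
Tensile strength = 433 / 22.1 = 19.59 N/mm^2


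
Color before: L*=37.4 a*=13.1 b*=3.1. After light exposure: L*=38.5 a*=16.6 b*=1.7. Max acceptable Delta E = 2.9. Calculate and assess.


Delta E = 3.93
Passes: No


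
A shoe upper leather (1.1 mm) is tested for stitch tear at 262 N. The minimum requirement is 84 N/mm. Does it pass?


STS = 262 / 1.1 = 238.2 N/mm
Minimum required: 84 N/mm
Passes: Yes


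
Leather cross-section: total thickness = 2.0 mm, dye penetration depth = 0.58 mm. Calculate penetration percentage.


Penetration% = 0.58 / 2.0 x 100
Penetration = 29.0%


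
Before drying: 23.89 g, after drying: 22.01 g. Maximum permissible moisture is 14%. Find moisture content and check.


Moisture content = 7.9%
Acceptable: Yes

MC = (23.89 - 22.01) / 23.89 x 100 = 7.9%
Maximum: 14%
Acceptable: Yes


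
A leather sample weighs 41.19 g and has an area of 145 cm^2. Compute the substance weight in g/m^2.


Substance weight = mass / area x 10000
SW = 41.19 / 145 x 10000
SW = 2840.7 g/m^2


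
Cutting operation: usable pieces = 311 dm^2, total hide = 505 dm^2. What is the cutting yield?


Yield = usable / total x 100
Yield = 311 / 505 x 100 = 61.6%


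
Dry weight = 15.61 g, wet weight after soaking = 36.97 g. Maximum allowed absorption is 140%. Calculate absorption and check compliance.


Absorption = 136.8%
Compliant: Yes


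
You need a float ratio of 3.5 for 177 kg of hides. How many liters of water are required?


619.5 L


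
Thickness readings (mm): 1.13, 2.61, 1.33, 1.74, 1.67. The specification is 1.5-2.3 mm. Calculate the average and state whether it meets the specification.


Average = 1.70 mm
Within specification: Yes

Sum = 8.48
Average = 8.48 / 5 = 1.70 mm
Specification range: 1.5 to 2.3 mm
Within spec: Yes


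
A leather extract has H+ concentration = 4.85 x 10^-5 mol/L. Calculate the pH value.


pH = 4.31

pH = -log10[H+]
pH = -log10(4.85 x 10^-5) = 4.31


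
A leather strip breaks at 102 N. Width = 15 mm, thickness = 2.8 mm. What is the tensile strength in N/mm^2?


2.43 N/mm^2


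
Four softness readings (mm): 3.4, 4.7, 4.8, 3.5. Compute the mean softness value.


4.10 mm

Sum = 3.4 + 4.7 + 4.8 + 3.5
Mean = 16.4 / 4 = 4.10 mm


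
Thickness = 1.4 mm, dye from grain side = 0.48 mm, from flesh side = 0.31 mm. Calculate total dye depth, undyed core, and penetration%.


Total dyed = 0.48 + 0.31 = 0.79 mm
Undyed core = 1.4 - 0.79 = 0.61 mm
Penetration = 0.79 / 1.4 x 100 = 56.4%


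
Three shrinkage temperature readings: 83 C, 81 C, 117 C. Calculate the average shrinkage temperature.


93.7 C

Average = (83 + 81 + 117) / 3
Average = 281 / 3 = 93.7 C


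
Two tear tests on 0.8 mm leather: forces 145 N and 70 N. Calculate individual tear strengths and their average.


Tear 1 = 145 / 0.8 = 181.3 N/mm
Tear 2 = 70 / 0.8 = 87.5 N/mm
Average = (181.3 + 87.5) / 2 = 134.4 N/mm


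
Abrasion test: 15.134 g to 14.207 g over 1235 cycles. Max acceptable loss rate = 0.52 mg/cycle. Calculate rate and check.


Rate = 0.751 mg/cycle
Passes: No

Loss = 15.134 - 14.207 = 0.927 g
Rate = 0.927 g / 1235 cycles x 1000 = 0.751 mg/cycle
Max = 0.52 mg/cycle
Passes: No


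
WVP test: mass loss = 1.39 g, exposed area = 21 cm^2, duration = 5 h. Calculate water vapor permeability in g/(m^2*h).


132.38 g/(m^2*h)

WVP = mass_loss / (area x time) x 10000
WVP = 1.39 / (21 x 5) x 10000
WVP = 1.39 / 105 x 10000 = 132.38 g/(m^2*h)


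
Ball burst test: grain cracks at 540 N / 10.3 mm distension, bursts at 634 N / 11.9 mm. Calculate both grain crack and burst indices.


Crack index = 540 / 10.3 = 52.4 N/mm
Burst index = 634 / 11.9 = 53.3 N/mm


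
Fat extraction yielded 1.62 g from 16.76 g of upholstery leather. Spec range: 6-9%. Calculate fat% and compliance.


Fat content = 9.7%
Compliant: No


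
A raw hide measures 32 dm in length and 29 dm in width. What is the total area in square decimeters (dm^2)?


Area = length x width
Area = 32 x 29 = 928 dm^2


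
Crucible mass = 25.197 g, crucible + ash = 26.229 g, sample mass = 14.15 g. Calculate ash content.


Ash mass = 1.032 g
Ash content = 7.29%


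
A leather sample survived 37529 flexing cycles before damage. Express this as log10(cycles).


4.57

log10(37529) = 4.57


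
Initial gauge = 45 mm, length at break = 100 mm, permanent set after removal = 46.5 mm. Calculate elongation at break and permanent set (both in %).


Elongation at break = (100 - 45) / 45 x 100 = 122.2%
Permanent set = (46.5 - 45) / 45 x 100 = 3.3%


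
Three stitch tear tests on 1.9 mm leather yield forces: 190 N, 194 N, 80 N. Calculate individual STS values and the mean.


STS1 = 190 / 1.9 = 100.0 N/mm
STS2 = 194 / 1.9 = 102.1 N/mm
STS3 = 80 / 1.9 = 42.1 N/mm
Mean = (100.0 + 102.1 + 42.1) / 3 = 81.4 N/mm


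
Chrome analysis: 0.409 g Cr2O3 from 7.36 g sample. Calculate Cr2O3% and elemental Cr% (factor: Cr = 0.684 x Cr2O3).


Cr2O3% = 0.409 / 7.36 x 100 = 5.56%
Cr% = 5.56 x 0.684 = 3.80%


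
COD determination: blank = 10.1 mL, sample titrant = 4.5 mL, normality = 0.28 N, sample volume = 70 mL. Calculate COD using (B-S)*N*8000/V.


179.2 mg/L


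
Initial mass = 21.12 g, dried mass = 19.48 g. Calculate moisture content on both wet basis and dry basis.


Moisture lost = 21.12 - 19.48 = 1.64 g
Wet basis MC = 1.64 / 21.12 x 100 = 7.8%
Dry basis MC = 1.64 / 19.48 x 100 = 8.4%


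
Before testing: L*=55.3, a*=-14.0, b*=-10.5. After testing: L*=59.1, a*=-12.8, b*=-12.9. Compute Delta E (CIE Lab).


Delta E = 4.65

dL = 59.1 - 55.3 = 3.8
da = -12.8 - (-14.0) = 1.2
db = -12.9 - (-10.5) = -2.4
dE = sqrt((3.8)^2 + (1.2)^2 + (-2.4)^2) = 4.65


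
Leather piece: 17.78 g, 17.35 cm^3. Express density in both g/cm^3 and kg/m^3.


Density = 17.78 / 17.35 = 1.025 g/cm^3
Convert: 1.025 x 1000 = 1025 kg/m^3


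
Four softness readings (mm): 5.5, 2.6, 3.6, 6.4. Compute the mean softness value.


4.53 mm

Sum = 5.5 + 2.6 + 3.6 + 6.4
Mean = 18.1 / 4 = 4.53 mm


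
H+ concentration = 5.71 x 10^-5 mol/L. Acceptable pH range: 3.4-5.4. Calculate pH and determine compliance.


pH = -log10(5.71 x 10^-5) = 4.24
Range: 3.4 to 5.4
Compliant: Yes


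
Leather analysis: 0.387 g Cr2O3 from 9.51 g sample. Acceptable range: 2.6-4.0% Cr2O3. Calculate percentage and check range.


Cr2O3 = 4.07%
Within range: No

Cr2O3% = 0.387 / 9.51 x 100 = 4.07%
Acceptable range: 2.6 to 4.0%
Within range: No


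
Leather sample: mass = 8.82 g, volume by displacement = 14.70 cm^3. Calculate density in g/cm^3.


Density = mass / volume
Density = 8.82 / 14.70 = 0.600 g/cm^3


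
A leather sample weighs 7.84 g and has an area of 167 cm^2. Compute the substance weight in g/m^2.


Substance weight = mass / area x 10000
SW = 7.84 / 167 x 10000
SW = 469.5 g/m^2


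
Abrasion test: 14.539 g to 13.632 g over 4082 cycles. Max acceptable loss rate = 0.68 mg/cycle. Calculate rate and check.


Loss = 14.539 - 13.632 = 0.907 g
Rate = 0.907 g / 4082 cycles x 1000 = 0.222 mg/cycle
Max = 0.68 mg/cycle
Passes: Yes


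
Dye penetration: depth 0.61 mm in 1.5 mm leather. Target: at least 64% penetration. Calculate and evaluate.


Penetration = 40.7%
Meets target: No

Penetration = 0.61 / 1.5 x 100 = 40.7%
Target: 64%
Meets target: No


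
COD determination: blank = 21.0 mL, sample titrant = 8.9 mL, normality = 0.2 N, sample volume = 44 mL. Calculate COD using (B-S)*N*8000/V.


440.0 mg/L


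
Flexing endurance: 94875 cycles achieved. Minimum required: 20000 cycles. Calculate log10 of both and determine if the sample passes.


log10(94875) = 4.98
log10(20000) = 4.30
Passes: Yes


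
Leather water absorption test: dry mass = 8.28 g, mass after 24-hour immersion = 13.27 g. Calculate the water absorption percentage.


60.3%


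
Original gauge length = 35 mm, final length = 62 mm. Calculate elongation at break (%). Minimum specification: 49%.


Elongation = 77.1%
Meets spec: Yes


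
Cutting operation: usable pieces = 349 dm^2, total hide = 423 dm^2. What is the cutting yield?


82.5%


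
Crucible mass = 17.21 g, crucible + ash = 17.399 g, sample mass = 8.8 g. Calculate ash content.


Ash mass = 0.189 g
Ash content = 2.15%


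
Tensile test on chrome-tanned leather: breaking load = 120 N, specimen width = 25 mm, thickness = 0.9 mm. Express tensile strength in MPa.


5.33 MPa


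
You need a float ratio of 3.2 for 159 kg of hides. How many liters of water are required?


Water = hide weight x target ratio
Water = 159 x 3.2 = 508.8 L


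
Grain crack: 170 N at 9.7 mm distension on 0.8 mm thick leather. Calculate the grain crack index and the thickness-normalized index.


Crack index = 170 / 9.7 = 17.5 N/mm
Normalized = 17.5 / 0.8 = 21.9 N/mm per mm


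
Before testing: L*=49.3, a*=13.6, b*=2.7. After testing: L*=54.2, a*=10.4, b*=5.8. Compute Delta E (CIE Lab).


Delta E = 6.62

dL = 54.2 - 49.3 = 4.9
da = 10.4 - 13.6 = -3.2
db = 5.8 - 2.7 = 3.1
dE = sqrt((4.9)^2 + (-3.2)^2 + (3.1)^2) = 6.62


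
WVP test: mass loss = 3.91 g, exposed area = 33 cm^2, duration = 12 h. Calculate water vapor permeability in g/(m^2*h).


WVP = mass_loss / (area x time) x 10000
WVP = 3.91 / (33 x 12) x 10000
WVP = 3.91 / 396 x 10000 = 98.74 g/(m^2*h)


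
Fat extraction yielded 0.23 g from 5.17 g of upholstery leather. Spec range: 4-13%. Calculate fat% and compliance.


Fat% = 0.23 / 5.17 x 100 = 4.4%
Spec range: 4-13%
Compliant: Yes


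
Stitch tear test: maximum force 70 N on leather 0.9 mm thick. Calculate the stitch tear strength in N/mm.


77.8 N/mm

Stitch tear strength = force / thickness
STS = 70 / 0.9 = 77.8 N/mm


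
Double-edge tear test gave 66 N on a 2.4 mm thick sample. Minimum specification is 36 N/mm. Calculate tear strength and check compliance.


Tear strength = 66 / 2.4 = 27.5 N/mm
Required minimum = 36 N/mm
Compliant: No


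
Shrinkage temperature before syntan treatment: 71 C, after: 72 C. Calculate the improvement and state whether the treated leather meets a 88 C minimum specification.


Improvement = 72 - 71 = 1 C
Spec check: 72 C >= 88 C? No


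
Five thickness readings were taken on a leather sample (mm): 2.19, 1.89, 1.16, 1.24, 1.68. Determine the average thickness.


Sum = 2.19 + 1.89 + 1.16 + 1.24 + 1.68 = 8.16
Average = 8.16 / 5 = 1.63 mm


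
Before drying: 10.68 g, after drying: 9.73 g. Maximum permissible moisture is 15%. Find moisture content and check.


MC = (10.68 - 9.73) / 10.68 x 100 = 8.9%
Maximum: 15%
Acceptable: Yes


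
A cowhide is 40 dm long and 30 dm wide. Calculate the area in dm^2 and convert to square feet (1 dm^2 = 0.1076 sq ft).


Area = 40 x 30 = 1200 dm^2
Conversion: 1200 x 0.1076 = 129.12 sq ft


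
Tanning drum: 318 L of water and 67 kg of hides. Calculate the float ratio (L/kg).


Float ratio = water / hide weight
Ratio = 318 / 67 = 4.7


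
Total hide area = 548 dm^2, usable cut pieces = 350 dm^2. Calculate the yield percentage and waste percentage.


Yield = 350 / 548 x 100 = 63.9%
Waste = 548 - 350 = 198 dm^2
Waste% = 100 - 63.9 = 36.1%


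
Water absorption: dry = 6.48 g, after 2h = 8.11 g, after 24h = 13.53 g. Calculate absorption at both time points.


WA (2h) = (8.11 - 6.48) / 6.48 x 100 = 25.2%
WA (24h) = (13.53 - 6.48) / 6.48 x 100 = 108.8%


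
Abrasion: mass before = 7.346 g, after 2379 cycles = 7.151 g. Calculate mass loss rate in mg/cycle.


Mass loss = 7.346 - 7.151 = 0.195 g
Rate = 0.195 / 2379 x 1000 = 0.082 mg/cycle


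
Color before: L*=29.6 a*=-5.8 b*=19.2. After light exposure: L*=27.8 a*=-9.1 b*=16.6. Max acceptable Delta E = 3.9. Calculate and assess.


dL = -1.8, da = -3.3, db = -2.6
dE = sqrt((-1.8)^2 + (-3.3)^2 + (-2.6)^2) = 4.57
Max = 3.9
Passes: No


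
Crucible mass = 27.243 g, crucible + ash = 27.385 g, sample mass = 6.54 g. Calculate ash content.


Ash mass = 27.385 - 27.243 = 0.142 g
Ash% = 0.142 / 6.54 x 100 = 2.17%


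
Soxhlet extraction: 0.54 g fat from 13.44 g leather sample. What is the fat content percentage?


Fat content = 0.54 / 13.44 x 100
Fat = 4.0%


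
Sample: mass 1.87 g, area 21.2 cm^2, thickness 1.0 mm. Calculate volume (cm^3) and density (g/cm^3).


Volume = 2.120 cm^3
Density = 0.882 g/cm^3

Thickness in cm = 1.0 / 10 = 0.10 cm
Volume = 21.2 x 0.10 = 2.120 cm^3
Density = 1.87 / 2.120 = 0.882 g/cm^3


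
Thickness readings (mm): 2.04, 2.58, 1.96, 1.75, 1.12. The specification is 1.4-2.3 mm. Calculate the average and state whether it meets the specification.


Average = 1.89 mm
Within specification: Yes

Sum = 9.45
Average = 9.45 / 5 = 1.89 mm
Specification range: 1.4 to 2.3 mm
Within spec: Yes


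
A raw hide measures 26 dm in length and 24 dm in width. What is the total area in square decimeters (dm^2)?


624 dm^2

Area = length x width
Area = 26 x 24 = 624 dm^2


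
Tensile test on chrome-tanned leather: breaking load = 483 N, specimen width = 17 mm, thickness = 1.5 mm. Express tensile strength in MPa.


18.94 MPa


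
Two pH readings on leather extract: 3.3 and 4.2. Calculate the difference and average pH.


Difference = |3.3 - 4.2| = 0.9
Average = (3.3 + 4.2) / 2 = 3.75


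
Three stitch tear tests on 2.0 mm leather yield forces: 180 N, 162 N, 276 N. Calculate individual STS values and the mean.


STS1 = 90.0 N/mm
STS2 = 81.0 N/mm
STS3 = 138.0 N/mm
Mean = 103.0 N/mm

STS1 = 180 / 2.0 = 90.0 N/mm
STS2 = 162 / 2.0 = 81.0 N/mm
STS3 = 276 / 2.0 = 138.0 N/mm
Mean = (90.0 + 81.0 + 138.0) / 3 = 103.0 N/mm


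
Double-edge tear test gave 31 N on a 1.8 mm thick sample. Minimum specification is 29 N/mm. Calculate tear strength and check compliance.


Tear strength = 31 / 1.8 = 17.2 N/mm
Required minimum = 29 N/mm
Compliant: No


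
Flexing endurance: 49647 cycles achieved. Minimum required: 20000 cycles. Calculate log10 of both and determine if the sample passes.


log10(49647) = 4.70
log10(20000) = 4.30
Passes: Yes


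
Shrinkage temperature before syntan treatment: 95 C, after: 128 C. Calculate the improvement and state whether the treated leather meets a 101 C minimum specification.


Improvement = 33 C
Meets 101 C spec: Yes


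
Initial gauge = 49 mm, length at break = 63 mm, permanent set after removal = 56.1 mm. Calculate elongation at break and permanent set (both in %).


Elongation at break = (63 - 49) / 49 x 100 = 28.6%
Permanent set = (56.1 - 49) / 49 x 100 = 14.5%


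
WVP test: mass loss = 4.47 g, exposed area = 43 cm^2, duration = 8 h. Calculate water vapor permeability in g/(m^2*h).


WVP = mass_loss / (area x time) x 10000
WVP = 4.47 / (43 x 8) x 10000
WVP = 4.47 / 344 x 10000 = 129.94 g/(m^2*h)


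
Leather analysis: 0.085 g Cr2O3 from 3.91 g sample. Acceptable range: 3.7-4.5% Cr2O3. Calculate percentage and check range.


Cr2O3 = 2.17%
Within range: No


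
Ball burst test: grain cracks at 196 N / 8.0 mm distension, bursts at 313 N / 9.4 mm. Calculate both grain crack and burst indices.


Crack index = 24.5 N/mm
Burst index = 33.3 N/mm

Crack index = 196 / 8.0 = 24.5 N/mm
Burst index = 313 / 9.4 = 33.3 N/mm


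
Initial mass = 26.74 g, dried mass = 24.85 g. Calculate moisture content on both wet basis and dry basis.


Wet basis = 7.1%
Dry basis = 7.6%


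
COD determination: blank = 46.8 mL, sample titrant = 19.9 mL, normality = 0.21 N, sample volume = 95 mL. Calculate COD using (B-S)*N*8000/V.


COD = (46.8 - 19.9) x 0.21 x 8000 / 95
COD = 26.9 x 0.21 x 8000 / 95
COD = 475.7 mg/L


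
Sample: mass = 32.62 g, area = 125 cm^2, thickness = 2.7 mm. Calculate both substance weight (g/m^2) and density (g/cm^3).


Substance weight = 2609.6 g/m^2
Density = 0.967 g/cm^3

SW = 32.62 / 125 x 10000 = 2609.6 g/m^2
Volume = 125 x 2.7 / 10 = 33.75 cm^3
Density = 32.62 / 33.75 = 0.967 g/cm^3


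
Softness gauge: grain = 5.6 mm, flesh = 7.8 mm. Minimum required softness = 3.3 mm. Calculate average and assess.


Average softness = 6.70 mm
Meets requirement: Yes

Average = (5.6 + 7.8) / 2 = 6.70 mm
Minimum = 3.3 mm
Meets requirement: Yes


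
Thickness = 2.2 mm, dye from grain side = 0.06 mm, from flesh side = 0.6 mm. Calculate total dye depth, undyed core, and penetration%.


Total dyed = 0.06 + 0.6 = 0.66 mm
Undyed core = 2.2 - 0.66 = 1.54 mm
Penetration = 0.66 / 2.2 x 100 = 30.0%


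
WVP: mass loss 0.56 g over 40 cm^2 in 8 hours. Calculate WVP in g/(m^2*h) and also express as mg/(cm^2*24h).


WVP = 0.56 / (40 x 8) x 10000 = 17.50 g/(m^2*h)
Mass loss in mg = 0.56 x 1000 = 560 mg
Per cm^2 per 24h in mg: 560 x 24 / (40 x 8) = 13440 / 320 = 42.00 mg/(cm^2*24h)


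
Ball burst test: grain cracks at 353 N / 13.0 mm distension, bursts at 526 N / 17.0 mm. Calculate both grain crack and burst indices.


Crack index = 27.2 N/mm
Burst index = 30.9 N/mm

Crack index = 353 / 13.0 = 27.2 N/mm
Burst index = 526 / 17.0 = 30.9 N/mm


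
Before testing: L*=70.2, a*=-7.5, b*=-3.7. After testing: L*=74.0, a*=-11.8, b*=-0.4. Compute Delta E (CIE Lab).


Delta E = 6.62

dL = 74.0 - 70.2 = 3.8
da = -11.8 - (-7.5) = -4.3
db = -0.4 - (-3.7) = 3.3
dE = sqrt((3.8)^2 + (-4.3)^2 + (3.3)^2) = 6.62


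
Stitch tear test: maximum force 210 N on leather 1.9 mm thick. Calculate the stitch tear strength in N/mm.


110.5 N/mm


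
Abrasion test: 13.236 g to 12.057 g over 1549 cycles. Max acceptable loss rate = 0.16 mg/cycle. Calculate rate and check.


Rate = 0.761 mg/cycle
Passes: No


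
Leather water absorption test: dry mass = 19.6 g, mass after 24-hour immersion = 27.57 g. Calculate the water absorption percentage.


40.7%

Water absorbed = 27.57 - 19.6 = 7.97 g
WA% = 7.97 / 19.6 x 100 = 40.7%


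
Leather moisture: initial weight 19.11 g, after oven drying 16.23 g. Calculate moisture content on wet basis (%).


15.1%

Moisture = 19.11 - 16.23 = 2.88 g
MC = 2.88 / 19.11 x 100 = 15.1%


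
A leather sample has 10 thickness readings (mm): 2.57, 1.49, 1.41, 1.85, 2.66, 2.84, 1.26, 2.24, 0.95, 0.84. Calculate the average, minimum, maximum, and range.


Sum = 18.11
Average = 18.11 / 10 = 1.81 mm
Minimum = 0.84 mm
Maximum = 2.84 mm
Range = 2.84 - 0.84 = 2.00 mm


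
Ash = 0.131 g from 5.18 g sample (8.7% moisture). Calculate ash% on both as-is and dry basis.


As-is ash% = 0.131 / 5.18 x 100 = 2.53%
Dry mass = 5.18 x (100 - 8.7) / 100 = 4.72934 g
Dry-basis ash% = 0.131 / 4.72934 x 100 = 2.77%


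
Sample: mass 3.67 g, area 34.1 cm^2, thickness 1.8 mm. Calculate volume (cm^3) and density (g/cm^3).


Volume = 6.138 cm^3
Density = 0.598 g/cm^3

Thickness in cm = 1.8 / 10 = 0.18 cm
Volume = 34.1 x 0.18 = 6.138 cm^3
Density = 3.67 / 6.138 = 0.598 g/cm^3


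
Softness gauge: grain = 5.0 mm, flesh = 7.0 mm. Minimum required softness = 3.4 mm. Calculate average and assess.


Average softness = 6.00 mm
Meets requirement: Yes

Average = (5.0 + 7.0) / 2 = 6.00 mm
Minimum = 3.4 mm
Meets requirement: Yes


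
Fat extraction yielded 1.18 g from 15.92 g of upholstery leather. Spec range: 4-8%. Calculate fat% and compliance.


Fat content = 7.4%
Compliant: Yes


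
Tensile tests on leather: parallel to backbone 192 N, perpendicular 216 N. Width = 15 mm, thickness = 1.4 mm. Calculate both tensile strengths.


Area = 15 x 1.4 = 21.0 mm^2
TS (parallel) = 192 / 21.0 = 9.14 N/mm^2
TS (perpendicular) = 216 / 21.0 = 10.29 N/mm^2


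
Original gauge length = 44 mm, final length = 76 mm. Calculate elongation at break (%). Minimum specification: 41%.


Elongation = 72.7%
Meets spec: Yes


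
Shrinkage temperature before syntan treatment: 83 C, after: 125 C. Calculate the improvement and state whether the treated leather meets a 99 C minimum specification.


Improvement = 125 - 83 = 42 C
Spec check: 125 C >= 99 C? Yes


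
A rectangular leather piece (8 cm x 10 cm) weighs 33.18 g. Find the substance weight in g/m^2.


4147.5 g/m^2


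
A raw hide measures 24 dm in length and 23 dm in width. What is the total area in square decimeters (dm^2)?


Area = length x width
Area = 24 x 23 = 552 dm^2


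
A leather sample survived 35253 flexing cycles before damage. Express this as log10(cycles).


log10(35253) = 4.55


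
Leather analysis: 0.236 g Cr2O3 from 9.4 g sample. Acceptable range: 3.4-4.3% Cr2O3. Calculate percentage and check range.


Cr2O3 = 2.51%
Within range: No


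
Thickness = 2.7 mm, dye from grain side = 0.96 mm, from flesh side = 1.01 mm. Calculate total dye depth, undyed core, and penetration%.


Total dyed = 1.97 mm
Undyed core = 0.73 mm
Penetration = 73.0%


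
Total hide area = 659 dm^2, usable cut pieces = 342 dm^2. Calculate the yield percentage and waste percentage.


Yield = 342 / 659 x 100 = 51.9%
Waste = 659 - 342 = 317 dm^2
Waste% = 100 - 51.9 = 48.1%


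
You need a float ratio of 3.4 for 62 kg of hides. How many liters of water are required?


210.8 L


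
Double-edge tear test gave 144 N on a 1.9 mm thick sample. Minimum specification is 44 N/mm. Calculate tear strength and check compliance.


Tear strength = 75.8 N/mm
Compliant: Yes

Tear strength = 144 / 1.9 = 75.8 N/mm
Required minimum = 44 N/mm
Compliant: Yes


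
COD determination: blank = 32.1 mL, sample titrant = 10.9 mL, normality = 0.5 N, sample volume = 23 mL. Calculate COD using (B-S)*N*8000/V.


3687.0 mg/L

COD = (32.1 - 10.9) x 0.5 x 8000 / 23
COD = 21.2 x 0.5 x 8000 / 23
COD = 3687.0 mg/L


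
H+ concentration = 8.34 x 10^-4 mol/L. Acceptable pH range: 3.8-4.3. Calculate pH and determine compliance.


pH = -log10(8.34 x 10^-4) = 3.08
Range: 3.8 to 4.3
Compliant: No


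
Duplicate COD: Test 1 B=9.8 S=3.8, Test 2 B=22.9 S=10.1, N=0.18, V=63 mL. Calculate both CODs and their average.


COD1 = (9.8 - 3.8) x 0.18 x 8000 / 63 = 137.1 mg/L
COD2 = (22.9 - 10.1) x 0.18 x 8000 / 63 = 292.6 mg/L
Average = (137.1 + 292.6) / 2 = 214.9 mg/L


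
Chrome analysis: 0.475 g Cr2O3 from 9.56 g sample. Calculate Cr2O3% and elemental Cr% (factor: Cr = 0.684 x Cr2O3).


Cr2O3 = 4.97%
Cr = 3.40%

Cr2O3% = 0.475 / 9.56 x 100 = 4.97%
Cr% = 4.97 x 0.684 = 3.40%


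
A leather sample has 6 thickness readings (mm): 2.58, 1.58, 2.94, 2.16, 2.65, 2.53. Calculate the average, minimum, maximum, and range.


Average = 2.41 mm
Min = 1.58 mm
Max = 2.94 mm
Range = 1.36 mm


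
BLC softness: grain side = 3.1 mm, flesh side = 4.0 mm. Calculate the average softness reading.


3.55 mm


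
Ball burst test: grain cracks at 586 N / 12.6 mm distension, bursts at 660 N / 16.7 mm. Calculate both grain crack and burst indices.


Crack index = 586 / 12.6 = 46.5 N/mm
Burst index = 660 / 16.7 = 39.5 N/mm


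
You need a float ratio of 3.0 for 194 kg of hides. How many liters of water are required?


582.0 L

Water = hide weight x target ratio
Water = 194 x 3.0 = 582.0 L


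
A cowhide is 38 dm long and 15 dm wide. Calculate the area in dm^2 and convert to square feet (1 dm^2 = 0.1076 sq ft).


570 dm^2
61.33 sq ft

Area = 38 x 15 = 570 dm^2
Conversion: 570 x 0.1076 = 61.33 sq ft


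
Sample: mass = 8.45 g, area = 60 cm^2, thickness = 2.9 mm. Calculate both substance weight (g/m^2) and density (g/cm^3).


SW = 8.45 / 60 x 10000 = 1408.3 g/m^2
Volume = 60 x 2.9 / 10 = 17.40 cm^3
Density = 8.45 / 17.40 = 0.486 g/cm^3


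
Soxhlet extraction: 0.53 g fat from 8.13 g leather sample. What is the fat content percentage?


Fat content = 0.53 / 8.13 x 100
Fat = 6.5%


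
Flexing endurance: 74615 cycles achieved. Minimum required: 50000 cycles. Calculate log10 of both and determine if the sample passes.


Achieved: log10 = 4.87
Required: log10 = 4.70
Passes: Yes


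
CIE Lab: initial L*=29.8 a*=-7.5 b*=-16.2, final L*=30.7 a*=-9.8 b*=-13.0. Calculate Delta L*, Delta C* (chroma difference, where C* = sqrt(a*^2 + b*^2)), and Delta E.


Delta L* = 0.9
Delta C* = -1.57
Delta E = 4.04

Delta L* = 30.7 - 29.8 = 0.9
C1* = sqrt((-7.5)^2 + (-16.2)^2) = 17.852
C2* = sqrt((-9.8)^2 + (-13.0)^2) = 16.280
Delta C* = 16.280 - 17.852 = -1.57
Delta E = sqrt((0.9)^2 + (-2.3)^2 + (3.2)^2) = 4.04


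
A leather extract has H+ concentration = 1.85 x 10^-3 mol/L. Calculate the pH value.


pH = 2.73

pH = -log10[H+]
pH = -log10(1.85 x 10^-3) = 2.73


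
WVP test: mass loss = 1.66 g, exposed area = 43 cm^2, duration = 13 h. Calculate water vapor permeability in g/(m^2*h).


WVP = mass_loss / (area x time) x 10000
WVP = 1.66 / (43 x 13) x 10000
WVP = 1.66 / 559 x 10000 = 29.70 g/(m^2*h)


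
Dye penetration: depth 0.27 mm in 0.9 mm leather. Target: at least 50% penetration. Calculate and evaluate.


Penetration = 30.0%
Meets target: No


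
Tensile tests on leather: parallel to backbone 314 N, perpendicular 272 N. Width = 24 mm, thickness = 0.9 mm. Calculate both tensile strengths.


Area = 24 x 0.9 = 21.6 mm^2
TS (parallel) = 314 / 21.6 = 14.54 N/mm^2
TS (perpendicular) = 272 / 21.6 = 12.59 N/mm^2


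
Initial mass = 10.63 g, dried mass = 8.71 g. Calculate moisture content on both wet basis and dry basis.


Wet basis = 18.1%
Dry basis = 22.0%

Moisture lost = 10.63 - 8.71 = 1.92 g
Wet basis MC = 1.92 / 10.63 x 100 = 18.1%
Dry basis MC = 1.92 / 8.71 x 100 = 22.0%


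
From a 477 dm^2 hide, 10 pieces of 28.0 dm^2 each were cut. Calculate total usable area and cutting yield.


Usable area = 280.0 dm^2
Yield = 58.7%


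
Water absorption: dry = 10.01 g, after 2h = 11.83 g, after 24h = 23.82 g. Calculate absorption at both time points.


2h absorption = 18.2%
24h absorption = 138.0%

WA (2h) = (11.83 - 10.01) / 10.01 x 100 = 18.2%
WA (24h) = (23.82 - 10.01) / 10.01 x 100 = 138.0%


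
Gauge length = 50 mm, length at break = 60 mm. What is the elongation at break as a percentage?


Extension = 60 - 50 = 10 mm
Elongation = 10 / 50 x 100 = 20.0%


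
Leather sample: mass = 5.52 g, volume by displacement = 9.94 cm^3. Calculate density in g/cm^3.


Density = mass / volume
Density = 5.52 / 9.94 = 0.555 g/cm^3


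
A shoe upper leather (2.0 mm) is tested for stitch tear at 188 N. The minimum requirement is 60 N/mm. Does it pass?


STS = 188 / 2.0 = 94.0 N/mm
Minimum required: 60 N/mm
Passes: Yes


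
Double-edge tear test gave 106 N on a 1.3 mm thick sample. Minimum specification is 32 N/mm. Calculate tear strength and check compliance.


Tear strength = 106 / 1.3 = 81.5 N/mm
Required minimum = 32 N/mm
Compliant: Yes


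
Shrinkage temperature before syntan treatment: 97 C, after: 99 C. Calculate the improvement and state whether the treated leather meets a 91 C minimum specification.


Improvement = 2 C
Meets 91 C spec: Yes

Improvement = 99 - 97 = 2 C
Spec check: 99 C >= 91 C? Yes


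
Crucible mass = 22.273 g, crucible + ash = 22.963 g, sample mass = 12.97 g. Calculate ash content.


Ash mass = 0.690 g
Ash content = 5.32%

Ash mass = 22.963 - 22.273 = 0.690 g
Ash% = 0.690 / 12.97 x 100 = 5.32%


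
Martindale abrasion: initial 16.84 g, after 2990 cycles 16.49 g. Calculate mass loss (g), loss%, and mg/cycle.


Mass loss = 0.350 g
Loss = 2.08%
Rate = 0.117 mg/cycle


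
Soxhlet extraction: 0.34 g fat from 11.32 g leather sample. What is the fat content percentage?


3.0%


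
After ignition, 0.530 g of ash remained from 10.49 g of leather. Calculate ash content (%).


Ash% = 0.530 / 10.49 x 100
Ash% = 5.05%


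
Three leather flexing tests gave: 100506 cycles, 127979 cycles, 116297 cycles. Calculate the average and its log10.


Average = (100506 + 127979 + 116297) / 3 = 114927 cycles
log10(114927) = 5.06


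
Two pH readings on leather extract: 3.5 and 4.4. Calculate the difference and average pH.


Difference = 0.9
Average pH = 3.95

Difference = |3.5 - 4.4| = 0.9
Average = (3.5 + 4.4) / 2 = 3.95


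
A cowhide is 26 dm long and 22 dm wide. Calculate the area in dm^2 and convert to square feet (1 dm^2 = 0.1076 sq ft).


Area = 26 x 22 = 572 dm^2
Conversion: 572 x 0.1076 = 61.55 sq ft


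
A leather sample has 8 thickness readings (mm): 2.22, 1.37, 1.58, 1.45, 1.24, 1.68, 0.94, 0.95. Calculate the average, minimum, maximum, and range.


Average = 1.43 mm
Min = 0.94 mm
Max = 2.22 mm
Range = 1.28 mm


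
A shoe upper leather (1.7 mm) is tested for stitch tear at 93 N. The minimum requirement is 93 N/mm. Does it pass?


STS = 93 / 1.7 = 54.7 N/mm
Minimum required: 93 N/mm
Passes: No


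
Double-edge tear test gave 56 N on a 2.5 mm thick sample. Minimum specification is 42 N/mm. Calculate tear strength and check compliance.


Tear strength = 56 / 2.5 = 22.4 N/mm
Required minimum = 42 N/mm
Compliant: No


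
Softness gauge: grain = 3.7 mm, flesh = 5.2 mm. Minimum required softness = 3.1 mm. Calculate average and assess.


Average softness = 4.45 mm
Meets requirement: Yes

Average = (3.7 + 5.2) / 2 = 4.45 mm
Minimum = 3.1 mm
Meets requirement: Yes


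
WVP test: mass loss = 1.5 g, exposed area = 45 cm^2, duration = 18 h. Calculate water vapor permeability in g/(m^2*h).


WVP = mass_loss / (area x time) x 10000
WVP = 1.5 / (45 x 18) x 10000
WVP = 1.5 / 810 x 10000 = 18.52 g/(m^2*h)


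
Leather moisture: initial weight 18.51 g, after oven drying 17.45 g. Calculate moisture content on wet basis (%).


5.7%


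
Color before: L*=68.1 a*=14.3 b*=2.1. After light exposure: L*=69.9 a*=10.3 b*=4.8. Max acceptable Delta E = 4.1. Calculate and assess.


dL = 1.8, da = -4.0, db = 2.7
dE = sqrt((1.8)^2 + (-4.0)^2 + (2.7)^2) = 5.15
Max = 4.1
Passes: No


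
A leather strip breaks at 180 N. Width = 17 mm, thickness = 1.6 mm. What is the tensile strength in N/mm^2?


6.62 N/mm^2

Cross-sectional area = 17 x 1.6 = 27.2 mm^2
Tensile strength = 180 / 27.2 = 6.62 N/mm^2


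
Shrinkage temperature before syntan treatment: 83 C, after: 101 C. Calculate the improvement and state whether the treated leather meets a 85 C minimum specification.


Improvement = 101 - 83 = 18 C
Spec check: 101 C >= 85 C? Yes


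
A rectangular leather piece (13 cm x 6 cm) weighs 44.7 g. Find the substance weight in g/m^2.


5730.8 g/m^2

Area = 13 x 6 = 78 cm^2
SW = 44.7 / 78 x 10000 = 5730.8 g/m^2


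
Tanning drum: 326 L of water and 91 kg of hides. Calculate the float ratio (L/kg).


3.6

Float ratio = water / hide weight
Ratio = 326 / 91 = 3.6


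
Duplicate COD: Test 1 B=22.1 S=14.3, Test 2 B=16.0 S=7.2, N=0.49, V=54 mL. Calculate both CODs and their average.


COD1 = 566.2 mg/L
COD2 = 638.8 mg/L
Average = 602.5 mg/L

COD1 = (22.1 - 14.3) x 0.49 x 8000 / 54 = 566.2 mg/L
COD2 = (16.0 - 7.2) x 0.49 x 8000 / 54 = 638.8 mg/L
Average = (566.2 + 638.8) / 2 = 602.5 mg/L


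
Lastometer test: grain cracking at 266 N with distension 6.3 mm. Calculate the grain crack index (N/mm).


42.2 N/mm


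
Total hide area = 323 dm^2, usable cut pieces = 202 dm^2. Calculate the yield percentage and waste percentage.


Yield = 202 / 323 x 100 = 62.5%
Waste = 323 - 202 = 121 dm^2
Waste% = 100 - 62.5 = 37.5%


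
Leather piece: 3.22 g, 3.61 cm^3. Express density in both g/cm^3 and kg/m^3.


Density = 3.22 / 3.61 = 0.892 g/cm^3
Convert: 0.892 x 1000 = 892 kg/m^3


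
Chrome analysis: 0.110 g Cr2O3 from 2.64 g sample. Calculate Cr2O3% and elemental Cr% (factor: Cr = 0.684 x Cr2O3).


Cr2O3% = 0.110 / 2.64 x 100 = 4.17%
Cr% = 4.17 x 0.684 = 2.85%


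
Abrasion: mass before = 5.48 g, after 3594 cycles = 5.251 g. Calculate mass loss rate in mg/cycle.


Mass loss = 5.48 - 5.251 = 0.229 g
Rate = 0.229 / 3594 x 1000 = 0.064 mg/cycle


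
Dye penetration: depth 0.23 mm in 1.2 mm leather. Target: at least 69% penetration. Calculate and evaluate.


Penetration = 0.23 / 1.2 x 100 = 19.2%
Target: 69%
Meets target: No


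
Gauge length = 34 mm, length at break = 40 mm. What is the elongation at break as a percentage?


Extension = 40 - 34 = 6 mm
Elongation = 6 / 34 x 100 = 17.6%


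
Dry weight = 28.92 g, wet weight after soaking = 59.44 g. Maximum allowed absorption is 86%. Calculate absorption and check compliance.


WA = (59.44 - 28.92) / 28.92 x 100 = 105.5%
Maximum allowed: 86%
Compliant: No


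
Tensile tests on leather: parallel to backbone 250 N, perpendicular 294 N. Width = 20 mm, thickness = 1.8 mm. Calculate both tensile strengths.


Area = 20 x 1.8 = 36.0 mm^2
TS (parallel) = 250 / 36.0 = 6.94 N/mm^2
TS (perpendicular) = 294 / 36.0 = 8.17 N/mm^2


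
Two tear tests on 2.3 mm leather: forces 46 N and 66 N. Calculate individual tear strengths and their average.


Tear 1 = 20.0 N/mm
Tear 2 = 28.7 N/mm
Average = 24.4 N/mm

Tear 1 = 46 / 2.3 = 20.0 N/mm
Tear 2 = 66 / 2.3 = 28.7 N/mm
Average = (20.0 + 28.7) / 2 = 24.4 N/mm


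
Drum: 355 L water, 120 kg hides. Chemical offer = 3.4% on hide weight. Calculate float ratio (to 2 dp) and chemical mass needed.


Float ratio = 355 / 120 = 2.96
Chemical = 120 x 3.4 / 100 = 4.08 kg


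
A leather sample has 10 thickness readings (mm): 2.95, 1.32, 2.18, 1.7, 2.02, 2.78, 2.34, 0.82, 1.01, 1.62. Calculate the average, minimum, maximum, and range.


Average = 1.87 mm
Min = 0.82 mm
Max = 2.95 mm
Range = 2.13 mm


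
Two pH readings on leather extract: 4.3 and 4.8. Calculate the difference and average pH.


Difference = 0.5
Average pH = 4.55

Difference = |4.3 - 4.8| = 0.5
Average = (4.3 + 4.8) / 2 = 4.55


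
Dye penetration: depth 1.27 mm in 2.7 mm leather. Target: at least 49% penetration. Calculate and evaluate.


Penetration = 47.0%
Meets target: No


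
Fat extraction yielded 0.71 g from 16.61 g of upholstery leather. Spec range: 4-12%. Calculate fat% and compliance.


Fat% = 0.71 / 16.61 x 100 = 4.3%
Spec range: 4-12%
Compliant: Yes


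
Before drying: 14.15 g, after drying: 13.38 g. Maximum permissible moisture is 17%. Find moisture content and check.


MC = (14.15 - 13.38) / 14.15 x 100 = 5.4%
Maximum: 17%
Acceptable: Yes


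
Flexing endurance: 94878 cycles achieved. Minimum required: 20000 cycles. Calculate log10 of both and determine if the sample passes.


Achieved: log10 = 4.98
Required: log10 = 4.30
Passes: Yes

log10(94878) = 4.98
log10(20000) = 4.30
Passes: Yes


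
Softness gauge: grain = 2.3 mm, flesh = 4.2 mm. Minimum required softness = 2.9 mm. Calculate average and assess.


Average = (2.3 + 4.2) / 2 = 3.25 mm
Minimum = 2.9 mm
Meets requirement: Yes
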